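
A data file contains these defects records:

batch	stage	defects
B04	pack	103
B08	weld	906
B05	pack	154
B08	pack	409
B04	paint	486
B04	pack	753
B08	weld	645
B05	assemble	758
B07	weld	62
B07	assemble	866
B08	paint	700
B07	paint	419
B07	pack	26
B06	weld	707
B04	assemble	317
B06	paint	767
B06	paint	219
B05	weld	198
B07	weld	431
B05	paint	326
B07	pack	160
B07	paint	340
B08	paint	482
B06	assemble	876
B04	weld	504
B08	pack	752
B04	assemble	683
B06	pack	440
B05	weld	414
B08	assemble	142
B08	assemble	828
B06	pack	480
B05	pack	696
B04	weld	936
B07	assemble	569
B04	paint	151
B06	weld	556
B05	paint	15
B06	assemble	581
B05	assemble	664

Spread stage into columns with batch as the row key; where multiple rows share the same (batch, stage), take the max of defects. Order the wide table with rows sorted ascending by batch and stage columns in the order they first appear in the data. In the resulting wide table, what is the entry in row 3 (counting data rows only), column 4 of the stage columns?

876

With rows sorted ascending by batch, row 3 is batch=B06. stage columns in first-appearance order: pack, weld, paint, assemble; column 4 is assemble.
Long rows with batch=B06, stage=assemble: max(876, 581) = 876.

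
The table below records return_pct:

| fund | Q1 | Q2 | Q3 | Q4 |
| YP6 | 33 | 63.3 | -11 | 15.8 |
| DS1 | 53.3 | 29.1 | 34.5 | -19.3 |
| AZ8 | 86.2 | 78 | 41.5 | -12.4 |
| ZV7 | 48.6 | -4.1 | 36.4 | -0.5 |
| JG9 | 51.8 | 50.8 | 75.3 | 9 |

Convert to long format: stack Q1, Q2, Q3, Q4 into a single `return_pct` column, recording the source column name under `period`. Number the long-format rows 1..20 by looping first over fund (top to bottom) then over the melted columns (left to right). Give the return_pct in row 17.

20 rows total (5 × 4). Row 17: index ⌊(17-1)/4⌋ = 4 into fund → JG9; (17-1) mod 4 = 0 into the melted columns → Q1.
So row 17 is (JG9, Q1, 51.8); return_pct = 51.8.

51.8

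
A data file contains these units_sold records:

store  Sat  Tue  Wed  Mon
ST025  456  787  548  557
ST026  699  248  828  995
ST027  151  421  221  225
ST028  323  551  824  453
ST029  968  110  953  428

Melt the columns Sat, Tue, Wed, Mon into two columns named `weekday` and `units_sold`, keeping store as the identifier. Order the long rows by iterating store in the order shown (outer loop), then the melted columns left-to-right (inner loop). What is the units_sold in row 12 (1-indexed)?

20 rows total (5 × 4). Row 12: index ⌊(12-1)/4⌋ = 2 into store → ST027; (12-1) mod 4 = 3 into the melted columns → Mon.
So row 12 is (ST027, Mon, 225); units_sold = 225.

225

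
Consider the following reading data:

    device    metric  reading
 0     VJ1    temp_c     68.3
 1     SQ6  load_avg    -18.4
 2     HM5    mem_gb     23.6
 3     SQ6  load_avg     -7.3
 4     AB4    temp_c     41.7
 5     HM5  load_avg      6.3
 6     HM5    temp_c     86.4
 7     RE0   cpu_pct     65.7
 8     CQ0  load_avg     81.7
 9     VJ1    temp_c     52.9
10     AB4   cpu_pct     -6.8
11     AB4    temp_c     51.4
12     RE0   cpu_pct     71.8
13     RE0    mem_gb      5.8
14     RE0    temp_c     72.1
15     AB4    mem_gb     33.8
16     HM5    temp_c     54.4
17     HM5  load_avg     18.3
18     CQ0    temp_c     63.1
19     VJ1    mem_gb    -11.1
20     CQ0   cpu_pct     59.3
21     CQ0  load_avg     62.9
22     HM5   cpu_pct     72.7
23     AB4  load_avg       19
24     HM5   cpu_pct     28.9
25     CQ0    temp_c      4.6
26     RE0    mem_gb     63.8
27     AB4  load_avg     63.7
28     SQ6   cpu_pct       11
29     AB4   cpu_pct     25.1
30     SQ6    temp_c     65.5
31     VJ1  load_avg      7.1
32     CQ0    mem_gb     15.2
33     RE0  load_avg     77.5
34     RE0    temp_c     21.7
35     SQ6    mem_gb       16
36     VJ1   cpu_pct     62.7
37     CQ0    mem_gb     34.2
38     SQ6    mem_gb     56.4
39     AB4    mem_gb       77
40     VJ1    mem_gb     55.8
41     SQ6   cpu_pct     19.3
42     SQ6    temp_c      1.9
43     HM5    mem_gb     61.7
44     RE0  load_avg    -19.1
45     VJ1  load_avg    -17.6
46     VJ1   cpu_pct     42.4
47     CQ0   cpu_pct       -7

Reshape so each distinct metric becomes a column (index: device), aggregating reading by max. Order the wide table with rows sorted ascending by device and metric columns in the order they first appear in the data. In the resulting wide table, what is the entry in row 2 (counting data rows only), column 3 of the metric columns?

34.2

With rows sorted ascending by device, row 2 is device=CQ0. metric columns in first-appearance order: temp_c, load_avg, mem_gb, cpu_pct; column 3 is mem_gb.
Long rows with device=CQ0, metric=mem_gb: max(15.2, 34.2) = 34.2.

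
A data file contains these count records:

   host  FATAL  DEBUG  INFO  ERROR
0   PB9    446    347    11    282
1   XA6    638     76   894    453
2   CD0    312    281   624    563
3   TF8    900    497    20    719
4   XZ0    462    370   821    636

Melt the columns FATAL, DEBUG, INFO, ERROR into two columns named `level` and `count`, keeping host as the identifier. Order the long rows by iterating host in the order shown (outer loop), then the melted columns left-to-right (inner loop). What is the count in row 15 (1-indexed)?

20 rows total (5 × 4). Row 15: index ⌊(15-1)/4⌋ = 3 into host → TF8; (15-1) mod 4 = 2 into the melted columns → INFO.
So row 15 is (TF8, INFO, 20); count = 20.

20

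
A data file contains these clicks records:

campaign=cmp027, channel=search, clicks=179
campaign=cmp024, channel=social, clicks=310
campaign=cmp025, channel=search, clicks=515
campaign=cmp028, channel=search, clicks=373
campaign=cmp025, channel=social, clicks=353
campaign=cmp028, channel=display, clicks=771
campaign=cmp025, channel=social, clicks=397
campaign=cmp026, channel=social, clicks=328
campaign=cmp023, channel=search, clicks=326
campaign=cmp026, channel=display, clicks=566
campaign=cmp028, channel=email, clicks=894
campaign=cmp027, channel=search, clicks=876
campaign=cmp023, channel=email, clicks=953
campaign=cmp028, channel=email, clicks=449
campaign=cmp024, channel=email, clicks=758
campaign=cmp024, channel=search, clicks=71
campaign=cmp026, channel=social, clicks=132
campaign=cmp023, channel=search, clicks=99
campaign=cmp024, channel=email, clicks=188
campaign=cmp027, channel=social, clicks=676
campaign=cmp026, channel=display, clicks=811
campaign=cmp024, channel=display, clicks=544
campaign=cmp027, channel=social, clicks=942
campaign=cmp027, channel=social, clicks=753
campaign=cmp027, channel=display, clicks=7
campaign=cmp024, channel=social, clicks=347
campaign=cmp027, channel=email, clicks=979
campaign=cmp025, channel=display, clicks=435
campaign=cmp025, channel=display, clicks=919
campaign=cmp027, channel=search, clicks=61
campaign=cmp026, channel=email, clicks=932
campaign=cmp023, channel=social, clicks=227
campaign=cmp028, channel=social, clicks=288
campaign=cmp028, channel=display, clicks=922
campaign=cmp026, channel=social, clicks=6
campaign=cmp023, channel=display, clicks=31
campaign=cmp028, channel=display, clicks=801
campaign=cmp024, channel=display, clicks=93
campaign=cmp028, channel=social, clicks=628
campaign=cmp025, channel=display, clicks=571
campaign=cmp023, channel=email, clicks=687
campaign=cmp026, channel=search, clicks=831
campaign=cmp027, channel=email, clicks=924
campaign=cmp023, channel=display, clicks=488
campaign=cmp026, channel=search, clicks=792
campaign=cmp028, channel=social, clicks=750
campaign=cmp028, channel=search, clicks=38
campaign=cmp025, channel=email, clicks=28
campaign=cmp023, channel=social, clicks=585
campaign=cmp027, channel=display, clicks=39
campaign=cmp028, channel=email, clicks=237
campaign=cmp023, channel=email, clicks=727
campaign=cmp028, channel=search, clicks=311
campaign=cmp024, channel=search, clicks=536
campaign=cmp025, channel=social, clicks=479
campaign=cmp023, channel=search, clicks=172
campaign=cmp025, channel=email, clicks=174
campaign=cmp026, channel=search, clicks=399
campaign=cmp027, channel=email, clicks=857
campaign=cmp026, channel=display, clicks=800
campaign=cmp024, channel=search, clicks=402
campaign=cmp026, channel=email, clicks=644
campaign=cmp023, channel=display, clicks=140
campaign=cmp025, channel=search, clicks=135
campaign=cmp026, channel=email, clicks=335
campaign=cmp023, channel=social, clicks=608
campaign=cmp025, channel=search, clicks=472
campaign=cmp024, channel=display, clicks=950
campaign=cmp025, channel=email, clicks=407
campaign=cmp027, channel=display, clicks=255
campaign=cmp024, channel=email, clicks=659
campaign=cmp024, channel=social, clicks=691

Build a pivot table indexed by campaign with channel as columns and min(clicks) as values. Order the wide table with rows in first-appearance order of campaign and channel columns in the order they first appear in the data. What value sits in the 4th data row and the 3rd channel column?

With rows in first-appearance order of campaign, row 4 is campaign=cmp028. channel columns in first-appearance order: search, social, display, email; column 3 is display.
Long rows with campaign=cmp028, channel=display: min(771, 922, 801) = 771.

771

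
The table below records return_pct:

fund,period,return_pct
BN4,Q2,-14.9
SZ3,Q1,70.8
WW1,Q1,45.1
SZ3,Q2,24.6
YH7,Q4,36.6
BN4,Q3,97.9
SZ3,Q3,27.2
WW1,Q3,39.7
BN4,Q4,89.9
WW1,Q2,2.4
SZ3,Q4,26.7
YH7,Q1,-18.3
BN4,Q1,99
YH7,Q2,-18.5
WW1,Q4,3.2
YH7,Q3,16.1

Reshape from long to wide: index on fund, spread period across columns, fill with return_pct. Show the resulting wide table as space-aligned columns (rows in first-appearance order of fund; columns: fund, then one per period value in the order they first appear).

Columns: fund plus the 4 distinct period values (Q2, Q1, Q4, Q3).
For example, row BN4 column Q2 takes return_pct=-14.9 from the long row (BN4, Q2).

fund  Q2     Q1     Q4    Q3  
BN4   -14.9  99     89.9  97.9
SZ3   24.6   70.8   26.7  27.2
WW1   2.4    45.1   3.2   39.7
YH7   -18.5  -18.3  36.6  16.1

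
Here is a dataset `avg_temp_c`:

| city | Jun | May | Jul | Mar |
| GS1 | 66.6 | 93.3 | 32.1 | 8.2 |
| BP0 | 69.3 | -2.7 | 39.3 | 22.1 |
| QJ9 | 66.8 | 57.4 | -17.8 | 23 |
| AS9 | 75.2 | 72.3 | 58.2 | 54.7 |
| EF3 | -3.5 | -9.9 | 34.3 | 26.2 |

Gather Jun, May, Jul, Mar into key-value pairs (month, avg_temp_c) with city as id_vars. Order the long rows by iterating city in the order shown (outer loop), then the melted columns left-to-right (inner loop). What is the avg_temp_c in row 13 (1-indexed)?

75.2

20 rows total (5 × 4). Row 13: index ⌊(13-1)/4⌋ = 3 into city → AS9; (13-1) mod 4 = 0 into the melted columns → Jun.
So row 13 is (AS9, Jun, 75.2); avg_temp_c = 75.2.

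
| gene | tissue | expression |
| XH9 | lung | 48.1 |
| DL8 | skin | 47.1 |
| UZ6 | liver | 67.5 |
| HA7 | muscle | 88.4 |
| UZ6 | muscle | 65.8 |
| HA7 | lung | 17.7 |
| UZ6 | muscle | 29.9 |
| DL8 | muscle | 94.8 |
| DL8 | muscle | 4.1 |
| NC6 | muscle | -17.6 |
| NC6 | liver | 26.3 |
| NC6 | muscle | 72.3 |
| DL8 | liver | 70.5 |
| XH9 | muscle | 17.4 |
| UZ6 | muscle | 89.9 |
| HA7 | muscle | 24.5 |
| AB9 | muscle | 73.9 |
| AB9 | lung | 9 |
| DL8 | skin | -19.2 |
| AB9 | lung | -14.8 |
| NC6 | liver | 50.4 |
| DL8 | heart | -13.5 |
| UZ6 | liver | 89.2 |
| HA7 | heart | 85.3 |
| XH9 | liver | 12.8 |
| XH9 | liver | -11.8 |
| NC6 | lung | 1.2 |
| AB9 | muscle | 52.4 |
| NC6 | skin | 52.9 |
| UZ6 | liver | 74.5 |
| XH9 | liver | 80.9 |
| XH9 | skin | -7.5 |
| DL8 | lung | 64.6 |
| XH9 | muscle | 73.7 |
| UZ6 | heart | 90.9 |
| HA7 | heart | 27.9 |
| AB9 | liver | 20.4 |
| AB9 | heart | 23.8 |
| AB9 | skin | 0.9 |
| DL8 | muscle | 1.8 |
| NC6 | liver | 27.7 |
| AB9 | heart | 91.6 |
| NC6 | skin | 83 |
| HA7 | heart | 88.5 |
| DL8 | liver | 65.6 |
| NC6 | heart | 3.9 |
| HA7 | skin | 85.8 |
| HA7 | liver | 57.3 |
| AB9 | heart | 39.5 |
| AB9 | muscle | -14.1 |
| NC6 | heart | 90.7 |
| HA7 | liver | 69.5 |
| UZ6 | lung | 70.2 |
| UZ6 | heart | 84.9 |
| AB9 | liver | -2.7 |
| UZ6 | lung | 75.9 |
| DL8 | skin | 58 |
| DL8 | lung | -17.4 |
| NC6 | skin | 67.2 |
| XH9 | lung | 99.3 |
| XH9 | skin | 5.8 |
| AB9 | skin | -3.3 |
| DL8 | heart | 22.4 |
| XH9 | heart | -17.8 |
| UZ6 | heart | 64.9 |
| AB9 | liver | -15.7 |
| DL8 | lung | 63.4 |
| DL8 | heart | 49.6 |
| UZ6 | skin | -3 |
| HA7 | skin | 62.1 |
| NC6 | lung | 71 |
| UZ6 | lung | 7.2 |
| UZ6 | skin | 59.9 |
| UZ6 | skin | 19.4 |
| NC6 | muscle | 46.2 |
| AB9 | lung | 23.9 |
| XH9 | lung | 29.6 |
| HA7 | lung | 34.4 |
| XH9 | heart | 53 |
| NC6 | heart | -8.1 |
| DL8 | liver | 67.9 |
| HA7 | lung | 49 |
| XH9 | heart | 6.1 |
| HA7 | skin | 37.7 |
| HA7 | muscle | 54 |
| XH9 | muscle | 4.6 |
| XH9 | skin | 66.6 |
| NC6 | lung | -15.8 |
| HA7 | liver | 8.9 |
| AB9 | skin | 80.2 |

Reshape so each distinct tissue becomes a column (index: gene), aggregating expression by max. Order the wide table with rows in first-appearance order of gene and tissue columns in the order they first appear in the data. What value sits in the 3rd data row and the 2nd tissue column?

With rows in first-appearance order of gene, row 3 is gene=UZ6. tissue columns in first-appearance order: lung, skin, liver, muscle, heart; column 2 is skin.
Long rows with gene=UZ6, tissue=skin: max(-3, 59.9, 19.4) = 59.9.

59.9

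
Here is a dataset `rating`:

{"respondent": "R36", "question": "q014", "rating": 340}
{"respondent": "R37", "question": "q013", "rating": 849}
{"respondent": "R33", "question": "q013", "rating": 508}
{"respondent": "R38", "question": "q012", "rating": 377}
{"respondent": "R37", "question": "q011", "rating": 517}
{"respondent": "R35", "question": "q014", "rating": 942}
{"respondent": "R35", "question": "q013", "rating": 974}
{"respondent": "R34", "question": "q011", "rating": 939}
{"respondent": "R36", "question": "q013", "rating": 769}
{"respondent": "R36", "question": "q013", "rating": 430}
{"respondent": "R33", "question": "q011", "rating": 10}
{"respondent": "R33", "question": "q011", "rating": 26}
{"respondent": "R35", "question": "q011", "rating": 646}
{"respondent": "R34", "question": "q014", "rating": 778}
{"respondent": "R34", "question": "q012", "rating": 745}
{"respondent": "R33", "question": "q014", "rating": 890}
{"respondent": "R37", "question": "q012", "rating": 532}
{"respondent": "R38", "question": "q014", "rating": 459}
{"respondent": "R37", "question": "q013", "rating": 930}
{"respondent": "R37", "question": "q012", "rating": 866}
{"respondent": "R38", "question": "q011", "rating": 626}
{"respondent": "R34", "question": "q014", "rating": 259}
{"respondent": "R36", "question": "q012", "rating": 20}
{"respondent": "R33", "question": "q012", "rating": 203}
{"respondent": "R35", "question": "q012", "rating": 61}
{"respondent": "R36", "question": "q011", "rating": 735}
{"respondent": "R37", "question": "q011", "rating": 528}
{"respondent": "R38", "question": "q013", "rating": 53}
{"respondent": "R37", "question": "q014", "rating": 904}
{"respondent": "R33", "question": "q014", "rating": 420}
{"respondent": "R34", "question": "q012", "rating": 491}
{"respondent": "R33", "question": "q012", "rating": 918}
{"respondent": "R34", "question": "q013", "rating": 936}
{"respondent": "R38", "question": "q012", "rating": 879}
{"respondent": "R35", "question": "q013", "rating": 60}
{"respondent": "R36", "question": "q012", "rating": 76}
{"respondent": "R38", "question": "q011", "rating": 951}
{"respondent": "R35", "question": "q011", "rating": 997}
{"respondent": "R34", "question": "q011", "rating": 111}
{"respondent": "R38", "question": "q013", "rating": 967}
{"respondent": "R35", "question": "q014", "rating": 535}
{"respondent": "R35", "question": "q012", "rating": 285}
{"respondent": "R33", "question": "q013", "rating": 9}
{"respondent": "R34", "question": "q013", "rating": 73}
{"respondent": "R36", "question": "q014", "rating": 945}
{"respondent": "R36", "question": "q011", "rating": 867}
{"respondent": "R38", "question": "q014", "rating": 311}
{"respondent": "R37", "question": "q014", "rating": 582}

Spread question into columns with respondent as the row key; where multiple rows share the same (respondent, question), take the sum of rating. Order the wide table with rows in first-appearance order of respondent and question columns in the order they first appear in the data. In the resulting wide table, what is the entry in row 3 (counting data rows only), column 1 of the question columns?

With rows in first-appearance order of respondent, row 3 is respondent=R33. question columns in first-appearance order: q014, q013, q012, q011; column 1 is q014.
Long rows with respondent=R33, question=q014: 890 + 420 = 1310.

1310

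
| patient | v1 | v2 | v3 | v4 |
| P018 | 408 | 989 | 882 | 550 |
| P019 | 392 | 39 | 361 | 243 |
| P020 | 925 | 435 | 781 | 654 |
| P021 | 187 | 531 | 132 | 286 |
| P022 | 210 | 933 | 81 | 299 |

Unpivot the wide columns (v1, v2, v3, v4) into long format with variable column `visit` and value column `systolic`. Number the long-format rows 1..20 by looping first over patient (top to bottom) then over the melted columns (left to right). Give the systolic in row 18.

933

20 rows total (5 × 4). Row 18: index ⌊(18-1)/4⌋ = 4 into patient → P022; (18-1) mod 4 = 1 into the melted columns → v2.
So row 18 is (P022, v2, 933); systolic = 933.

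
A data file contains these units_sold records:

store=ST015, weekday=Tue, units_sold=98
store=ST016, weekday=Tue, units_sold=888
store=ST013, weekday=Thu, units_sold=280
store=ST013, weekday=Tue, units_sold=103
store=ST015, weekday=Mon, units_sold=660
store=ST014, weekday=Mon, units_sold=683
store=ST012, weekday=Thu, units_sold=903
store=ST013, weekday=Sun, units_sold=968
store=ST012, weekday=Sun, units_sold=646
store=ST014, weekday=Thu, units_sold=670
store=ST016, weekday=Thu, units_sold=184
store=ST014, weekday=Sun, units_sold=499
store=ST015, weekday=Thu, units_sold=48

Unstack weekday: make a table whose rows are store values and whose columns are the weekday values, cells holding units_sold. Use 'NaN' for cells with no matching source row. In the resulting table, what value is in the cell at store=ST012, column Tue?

NaN

No long-format row has store=ST012 and weekday=Tue, so the cell is NaN.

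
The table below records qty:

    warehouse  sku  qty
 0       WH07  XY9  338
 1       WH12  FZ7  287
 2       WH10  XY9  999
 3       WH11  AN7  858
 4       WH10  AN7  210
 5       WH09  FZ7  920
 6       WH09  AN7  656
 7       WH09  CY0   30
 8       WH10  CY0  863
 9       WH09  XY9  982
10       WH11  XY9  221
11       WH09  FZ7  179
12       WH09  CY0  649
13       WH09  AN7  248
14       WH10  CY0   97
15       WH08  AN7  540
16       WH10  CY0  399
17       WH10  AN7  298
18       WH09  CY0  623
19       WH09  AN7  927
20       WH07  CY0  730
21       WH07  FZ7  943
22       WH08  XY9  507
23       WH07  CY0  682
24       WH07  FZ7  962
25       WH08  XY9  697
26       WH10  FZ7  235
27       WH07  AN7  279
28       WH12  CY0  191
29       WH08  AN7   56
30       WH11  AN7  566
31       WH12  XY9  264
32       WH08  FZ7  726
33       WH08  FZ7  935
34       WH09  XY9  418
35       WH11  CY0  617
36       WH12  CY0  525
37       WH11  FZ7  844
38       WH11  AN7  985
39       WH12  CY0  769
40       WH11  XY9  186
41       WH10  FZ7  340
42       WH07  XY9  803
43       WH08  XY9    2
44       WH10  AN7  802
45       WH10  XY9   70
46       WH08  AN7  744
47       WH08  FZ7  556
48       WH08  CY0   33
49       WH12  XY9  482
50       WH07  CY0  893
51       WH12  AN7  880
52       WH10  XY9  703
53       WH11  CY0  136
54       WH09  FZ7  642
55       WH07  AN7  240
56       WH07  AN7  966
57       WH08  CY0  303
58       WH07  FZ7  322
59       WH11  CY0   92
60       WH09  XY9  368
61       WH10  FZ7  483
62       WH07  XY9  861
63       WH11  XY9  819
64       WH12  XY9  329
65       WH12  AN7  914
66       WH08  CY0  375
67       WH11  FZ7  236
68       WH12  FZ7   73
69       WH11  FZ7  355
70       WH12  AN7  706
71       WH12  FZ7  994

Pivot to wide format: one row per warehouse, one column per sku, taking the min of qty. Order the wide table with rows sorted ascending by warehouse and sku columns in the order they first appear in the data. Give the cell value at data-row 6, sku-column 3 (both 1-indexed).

With rows sorted ascending by warehouse, row 6 is warehouse=WH12. sku columns in first-appearance order: XY9, FZ7, AN7, CY0; column 3 is AN7.
Long rows with warehouse=WH12, sku=AN7: min(880, 914, 706) = 706.

706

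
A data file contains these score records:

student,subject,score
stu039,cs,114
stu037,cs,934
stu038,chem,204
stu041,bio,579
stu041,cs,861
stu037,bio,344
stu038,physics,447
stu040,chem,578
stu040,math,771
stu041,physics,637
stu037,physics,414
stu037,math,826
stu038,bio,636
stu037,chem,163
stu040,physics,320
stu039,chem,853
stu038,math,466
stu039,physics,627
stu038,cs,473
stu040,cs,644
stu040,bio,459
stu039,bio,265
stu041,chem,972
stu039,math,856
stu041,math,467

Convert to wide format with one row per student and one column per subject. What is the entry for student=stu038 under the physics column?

Wide layout: rows indexed by student, columns are the 5 distinct subject values (cs, chem, bio, physics, math).
Cell (student=stu038, subject=physics) draws from the long row where student=stu038 and subject=physics, which has score=447.

447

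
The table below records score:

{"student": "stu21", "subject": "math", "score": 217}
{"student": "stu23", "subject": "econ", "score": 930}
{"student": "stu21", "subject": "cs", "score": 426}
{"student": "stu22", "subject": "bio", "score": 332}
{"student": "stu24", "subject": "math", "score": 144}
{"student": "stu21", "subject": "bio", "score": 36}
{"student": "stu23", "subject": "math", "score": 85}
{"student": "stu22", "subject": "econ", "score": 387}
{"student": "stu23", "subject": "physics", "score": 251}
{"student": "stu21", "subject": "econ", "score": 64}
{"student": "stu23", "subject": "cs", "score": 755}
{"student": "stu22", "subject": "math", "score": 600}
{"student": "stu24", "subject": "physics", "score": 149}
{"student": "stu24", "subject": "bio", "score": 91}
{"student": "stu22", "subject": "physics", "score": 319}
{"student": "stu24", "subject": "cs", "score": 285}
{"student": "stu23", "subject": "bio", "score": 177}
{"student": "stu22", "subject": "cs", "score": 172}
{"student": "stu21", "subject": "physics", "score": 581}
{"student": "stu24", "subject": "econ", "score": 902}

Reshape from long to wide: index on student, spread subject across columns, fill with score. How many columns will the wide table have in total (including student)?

1 column for student plus 5 distinct subject values → 6 columns.

6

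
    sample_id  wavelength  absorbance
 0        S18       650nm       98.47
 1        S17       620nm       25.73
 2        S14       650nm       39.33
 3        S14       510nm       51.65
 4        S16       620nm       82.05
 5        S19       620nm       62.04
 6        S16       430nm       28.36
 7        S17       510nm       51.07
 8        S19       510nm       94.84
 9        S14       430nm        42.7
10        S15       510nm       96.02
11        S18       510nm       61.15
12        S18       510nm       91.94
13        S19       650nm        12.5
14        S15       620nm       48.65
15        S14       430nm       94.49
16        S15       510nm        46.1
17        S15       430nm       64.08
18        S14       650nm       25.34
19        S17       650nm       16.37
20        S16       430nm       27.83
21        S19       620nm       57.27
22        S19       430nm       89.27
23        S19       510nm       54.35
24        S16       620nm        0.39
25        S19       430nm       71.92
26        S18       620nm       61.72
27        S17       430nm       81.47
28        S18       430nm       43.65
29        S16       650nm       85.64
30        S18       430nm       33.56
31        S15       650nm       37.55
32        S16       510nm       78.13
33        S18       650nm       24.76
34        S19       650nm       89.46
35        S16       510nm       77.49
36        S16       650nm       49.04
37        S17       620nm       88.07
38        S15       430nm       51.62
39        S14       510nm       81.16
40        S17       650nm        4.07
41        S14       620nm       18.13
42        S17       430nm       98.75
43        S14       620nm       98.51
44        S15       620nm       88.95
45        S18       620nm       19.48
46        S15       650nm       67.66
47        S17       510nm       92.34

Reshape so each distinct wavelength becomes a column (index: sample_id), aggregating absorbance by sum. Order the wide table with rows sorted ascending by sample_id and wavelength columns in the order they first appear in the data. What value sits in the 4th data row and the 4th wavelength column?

180.22

With rows sorted ascending by sample_id, row 4 is sample_id=S17. wavelength columns in first-appearance order: 650nm, 620nm, 510nm, 430nm; column 4 is 430nm.
Long rows with sample_id=S17, wavelength=430nm: 81.47 + 98.75 = 180.22.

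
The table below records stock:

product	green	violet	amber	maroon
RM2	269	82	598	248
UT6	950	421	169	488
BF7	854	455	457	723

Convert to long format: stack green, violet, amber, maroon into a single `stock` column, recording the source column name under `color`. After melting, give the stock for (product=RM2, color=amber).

Unpivoting turns each (product, wide-column) pair into one long row.
The wide cell at row RM2, column amber holds 598, so the long row (RM2, amber) has stock=598.

598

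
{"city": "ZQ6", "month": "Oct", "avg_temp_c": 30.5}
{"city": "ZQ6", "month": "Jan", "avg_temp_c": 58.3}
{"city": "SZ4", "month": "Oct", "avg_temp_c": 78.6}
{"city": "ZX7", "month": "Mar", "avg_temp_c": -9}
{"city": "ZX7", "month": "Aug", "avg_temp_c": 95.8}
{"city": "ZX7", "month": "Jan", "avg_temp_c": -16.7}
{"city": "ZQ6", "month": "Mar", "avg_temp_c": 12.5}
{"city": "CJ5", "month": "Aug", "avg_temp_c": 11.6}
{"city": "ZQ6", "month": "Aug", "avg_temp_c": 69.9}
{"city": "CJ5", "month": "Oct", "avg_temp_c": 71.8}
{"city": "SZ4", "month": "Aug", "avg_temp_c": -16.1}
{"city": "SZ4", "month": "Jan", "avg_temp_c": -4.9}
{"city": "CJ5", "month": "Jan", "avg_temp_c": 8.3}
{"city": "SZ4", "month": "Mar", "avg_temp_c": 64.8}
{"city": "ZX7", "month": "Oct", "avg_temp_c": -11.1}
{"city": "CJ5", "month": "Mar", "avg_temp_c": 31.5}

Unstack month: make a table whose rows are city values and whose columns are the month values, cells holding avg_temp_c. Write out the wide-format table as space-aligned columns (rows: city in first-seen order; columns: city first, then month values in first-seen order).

Columns: city plus the 4 distinct month values (Oct, Jan, Mar, Aug).
For example, row ZQ6 column Oct takes avg_temp_c=30.5 from the long row (ZQ6, Oct).

city  Oct    Jan    Mar   Aug  
ZQ6   30.5   58.3   12.5  69.9 
SZ4   78.6   -4.9   64.8  -16.1
ZX7   -11.1  -16.7  -9    95.8 
CJ5   71.8   8.3    31.5  11.6 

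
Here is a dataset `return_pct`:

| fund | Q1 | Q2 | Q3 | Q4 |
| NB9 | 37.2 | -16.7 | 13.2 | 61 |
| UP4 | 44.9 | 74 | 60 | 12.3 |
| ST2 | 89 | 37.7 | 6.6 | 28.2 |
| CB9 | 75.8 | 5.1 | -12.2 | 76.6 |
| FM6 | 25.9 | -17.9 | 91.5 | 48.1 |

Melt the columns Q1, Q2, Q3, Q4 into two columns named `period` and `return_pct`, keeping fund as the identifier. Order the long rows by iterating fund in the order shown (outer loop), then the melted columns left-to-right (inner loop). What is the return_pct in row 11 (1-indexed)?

20 rows total (5 × 4). Row 11: index ⌊(11-1)/4⌋ = 2 into fund → ST2; (11-1) mod 4 = 2 into the melted columns → Q3.
So row 11 is (ST2, Q3, 6.6); return_pct = 6.6.

6.6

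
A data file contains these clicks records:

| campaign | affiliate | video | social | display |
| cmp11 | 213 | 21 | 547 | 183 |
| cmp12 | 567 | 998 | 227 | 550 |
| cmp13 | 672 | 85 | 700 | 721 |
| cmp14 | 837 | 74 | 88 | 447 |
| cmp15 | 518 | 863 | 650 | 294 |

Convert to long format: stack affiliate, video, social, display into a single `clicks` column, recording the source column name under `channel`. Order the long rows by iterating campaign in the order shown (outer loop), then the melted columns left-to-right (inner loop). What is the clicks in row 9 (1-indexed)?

20 rows total (5 × 4). Row 9: index ⌊(9-1)/4⌋ = 2 into campaign → cmp13; (9-1) mod 4 = 0 into the melted columns → affiliate.
So row 9 is (cmp13, affiliate, 672); clicks = 672.

672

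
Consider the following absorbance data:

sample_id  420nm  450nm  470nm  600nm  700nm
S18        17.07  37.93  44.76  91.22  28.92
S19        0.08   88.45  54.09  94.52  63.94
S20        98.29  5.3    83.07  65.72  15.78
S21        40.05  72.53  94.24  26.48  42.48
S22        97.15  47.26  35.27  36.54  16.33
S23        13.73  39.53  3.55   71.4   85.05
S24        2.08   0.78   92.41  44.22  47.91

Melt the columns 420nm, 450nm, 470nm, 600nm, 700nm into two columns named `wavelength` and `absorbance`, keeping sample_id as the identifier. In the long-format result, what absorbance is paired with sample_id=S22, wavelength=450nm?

Unpivoting turns each (sample_id, wide-column) pair into one long row.
The wide cell at row S22, column 450nm holds 47.26, so the long row (S22, 450nm) has absorbance=47.26.

47.26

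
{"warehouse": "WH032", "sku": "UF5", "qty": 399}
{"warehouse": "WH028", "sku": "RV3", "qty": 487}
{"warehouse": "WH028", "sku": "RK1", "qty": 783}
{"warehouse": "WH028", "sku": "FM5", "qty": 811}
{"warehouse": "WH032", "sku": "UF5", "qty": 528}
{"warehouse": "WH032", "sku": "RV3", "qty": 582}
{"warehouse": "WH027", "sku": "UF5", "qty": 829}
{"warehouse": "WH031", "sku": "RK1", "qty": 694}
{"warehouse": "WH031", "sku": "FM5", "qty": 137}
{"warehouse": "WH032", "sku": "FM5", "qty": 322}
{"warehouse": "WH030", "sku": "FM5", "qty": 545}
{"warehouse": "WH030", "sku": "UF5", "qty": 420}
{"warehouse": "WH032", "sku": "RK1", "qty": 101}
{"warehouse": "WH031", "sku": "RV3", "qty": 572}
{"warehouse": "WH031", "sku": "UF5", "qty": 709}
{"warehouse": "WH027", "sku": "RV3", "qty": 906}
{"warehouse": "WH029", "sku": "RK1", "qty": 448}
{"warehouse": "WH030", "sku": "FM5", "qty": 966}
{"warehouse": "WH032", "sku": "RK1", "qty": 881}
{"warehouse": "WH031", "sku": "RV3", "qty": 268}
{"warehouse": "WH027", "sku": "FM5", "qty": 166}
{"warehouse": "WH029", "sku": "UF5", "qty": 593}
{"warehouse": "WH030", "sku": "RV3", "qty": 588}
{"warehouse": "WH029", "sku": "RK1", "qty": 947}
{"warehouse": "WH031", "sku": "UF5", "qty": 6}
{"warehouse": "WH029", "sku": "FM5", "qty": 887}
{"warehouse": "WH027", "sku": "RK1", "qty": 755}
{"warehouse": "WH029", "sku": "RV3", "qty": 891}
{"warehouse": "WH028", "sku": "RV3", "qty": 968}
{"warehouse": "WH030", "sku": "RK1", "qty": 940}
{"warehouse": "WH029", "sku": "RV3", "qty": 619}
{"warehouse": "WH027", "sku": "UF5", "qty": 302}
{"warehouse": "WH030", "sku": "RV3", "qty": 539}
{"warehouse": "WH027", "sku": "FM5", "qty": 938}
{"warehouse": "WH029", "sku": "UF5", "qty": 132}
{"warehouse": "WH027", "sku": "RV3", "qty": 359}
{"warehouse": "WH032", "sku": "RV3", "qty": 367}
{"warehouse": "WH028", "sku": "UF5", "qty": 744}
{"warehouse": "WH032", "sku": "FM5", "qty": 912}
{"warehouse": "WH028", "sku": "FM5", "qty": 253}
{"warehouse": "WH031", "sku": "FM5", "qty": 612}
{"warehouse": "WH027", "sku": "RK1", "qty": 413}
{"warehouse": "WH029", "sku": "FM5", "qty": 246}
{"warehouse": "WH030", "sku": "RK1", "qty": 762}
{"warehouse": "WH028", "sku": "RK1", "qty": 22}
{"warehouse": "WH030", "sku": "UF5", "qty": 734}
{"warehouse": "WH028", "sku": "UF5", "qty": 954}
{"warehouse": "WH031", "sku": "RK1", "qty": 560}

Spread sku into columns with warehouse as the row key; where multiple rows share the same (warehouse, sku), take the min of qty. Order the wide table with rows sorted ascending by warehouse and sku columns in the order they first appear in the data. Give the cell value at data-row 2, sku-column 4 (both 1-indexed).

With rows sorted ascending by warehouse, row 2 is warehouse=WH028. sku columns in first-appearance order: UF5, RV3, RK1, FM5; column 4 is FM5.
Long rows with warehouse=WH028, sku=FM5: min(811, 253) = 253.

253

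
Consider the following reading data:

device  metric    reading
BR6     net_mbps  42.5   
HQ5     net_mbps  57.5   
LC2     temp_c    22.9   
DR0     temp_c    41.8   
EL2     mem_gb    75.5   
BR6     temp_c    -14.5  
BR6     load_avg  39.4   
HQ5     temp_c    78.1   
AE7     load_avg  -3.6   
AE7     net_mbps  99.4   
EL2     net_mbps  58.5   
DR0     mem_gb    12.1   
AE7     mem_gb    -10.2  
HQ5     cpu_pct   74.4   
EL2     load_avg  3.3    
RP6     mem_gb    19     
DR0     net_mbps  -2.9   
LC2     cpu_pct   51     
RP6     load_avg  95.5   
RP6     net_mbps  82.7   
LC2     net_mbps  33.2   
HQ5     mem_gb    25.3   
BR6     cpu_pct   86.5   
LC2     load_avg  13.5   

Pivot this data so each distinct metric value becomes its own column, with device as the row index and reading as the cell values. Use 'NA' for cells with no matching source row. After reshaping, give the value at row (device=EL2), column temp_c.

No long-format row has device=EL2 and metric=temp_c, so the cell is NA.

NA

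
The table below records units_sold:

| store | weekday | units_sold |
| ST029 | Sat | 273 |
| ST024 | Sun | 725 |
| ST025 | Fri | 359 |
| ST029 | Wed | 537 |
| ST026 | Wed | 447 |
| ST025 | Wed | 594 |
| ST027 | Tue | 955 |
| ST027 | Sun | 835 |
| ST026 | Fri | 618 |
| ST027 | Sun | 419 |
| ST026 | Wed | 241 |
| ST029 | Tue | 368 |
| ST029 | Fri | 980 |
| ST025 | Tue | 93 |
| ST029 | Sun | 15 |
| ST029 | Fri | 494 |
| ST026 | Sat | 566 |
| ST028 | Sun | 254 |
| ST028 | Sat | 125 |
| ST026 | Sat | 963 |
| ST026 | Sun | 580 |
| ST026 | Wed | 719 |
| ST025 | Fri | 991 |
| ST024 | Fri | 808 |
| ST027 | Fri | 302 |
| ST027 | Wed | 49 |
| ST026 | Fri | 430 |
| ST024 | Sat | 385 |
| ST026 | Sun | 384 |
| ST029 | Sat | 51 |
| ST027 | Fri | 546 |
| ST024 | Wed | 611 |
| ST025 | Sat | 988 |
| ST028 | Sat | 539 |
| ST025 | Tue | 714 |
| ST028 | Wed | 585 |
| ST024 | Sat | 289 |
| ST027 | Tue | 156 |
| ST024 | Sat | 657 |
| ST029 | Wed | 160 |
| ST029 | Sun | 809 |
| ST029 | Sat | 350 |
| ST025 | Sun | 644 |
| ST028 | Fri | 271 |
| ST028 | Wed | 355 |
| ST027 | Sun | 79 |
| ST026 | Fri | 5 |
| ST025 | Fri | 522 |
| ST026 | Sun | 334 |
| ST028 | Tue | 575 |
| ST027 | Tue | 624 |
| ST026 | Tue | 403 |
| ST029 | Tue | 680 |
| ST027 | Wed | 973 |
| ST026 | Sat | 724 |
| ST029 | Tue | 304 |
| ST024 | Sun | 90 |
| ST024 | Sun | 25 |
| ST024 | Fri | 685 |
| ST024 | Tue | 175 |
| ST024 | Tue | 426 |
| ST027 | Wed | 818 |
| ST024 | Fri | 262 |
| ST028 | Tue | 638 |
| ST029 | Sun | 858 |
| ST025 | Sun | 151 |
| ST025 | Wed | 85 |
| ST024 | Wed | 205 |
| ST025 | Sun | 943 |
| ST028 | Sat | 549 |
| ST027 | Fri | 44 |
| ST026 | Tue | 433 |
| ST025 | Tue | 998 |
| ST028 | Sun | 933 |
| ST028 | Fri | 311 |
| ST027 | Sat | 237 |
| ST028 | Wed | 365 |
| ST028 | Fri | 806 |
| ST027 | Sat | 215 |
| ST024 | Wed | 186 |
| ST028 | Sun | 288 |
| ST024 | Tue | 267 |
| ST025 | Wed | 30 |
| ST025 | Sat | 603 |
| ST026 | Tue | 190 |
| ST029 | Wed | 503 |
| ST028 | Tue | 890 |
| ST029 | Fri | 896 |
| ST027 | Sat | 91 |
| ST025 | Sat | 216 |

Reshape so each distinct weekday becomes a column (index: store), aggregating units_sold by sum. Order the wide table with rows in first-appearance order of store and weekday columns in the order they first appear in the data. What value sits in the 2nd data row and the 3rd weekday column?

With rows in first-appearance order of store, row 2 is store=ST024. weekday columns in first-appearance order: Sat, Sun, Fri, Wed, Tue; column 3 is Fri.
Long rows with store=ST024, weekday=Fri: 808 + 685 + 262 = 1755.

1755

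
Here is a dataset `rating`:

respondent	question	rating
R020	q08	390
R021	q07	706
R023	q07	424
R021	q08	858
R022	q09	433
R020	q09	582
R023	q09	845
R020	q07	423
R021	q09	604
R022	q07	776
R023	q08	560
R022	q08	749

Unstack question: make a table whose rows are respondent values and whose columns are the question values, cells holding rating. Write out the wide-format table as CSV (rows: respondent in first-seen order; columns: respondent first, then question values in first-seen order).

respondent,q08,q07,q09
R020,390,423,582
R021,858,706,604
R023,560,424,845
R022,749,776,433

Columns: respondent plus the 3 distinct question values (q08, q07, q09).
For example, row R020 column q08 takes rating=390 from the long row (R020, q08).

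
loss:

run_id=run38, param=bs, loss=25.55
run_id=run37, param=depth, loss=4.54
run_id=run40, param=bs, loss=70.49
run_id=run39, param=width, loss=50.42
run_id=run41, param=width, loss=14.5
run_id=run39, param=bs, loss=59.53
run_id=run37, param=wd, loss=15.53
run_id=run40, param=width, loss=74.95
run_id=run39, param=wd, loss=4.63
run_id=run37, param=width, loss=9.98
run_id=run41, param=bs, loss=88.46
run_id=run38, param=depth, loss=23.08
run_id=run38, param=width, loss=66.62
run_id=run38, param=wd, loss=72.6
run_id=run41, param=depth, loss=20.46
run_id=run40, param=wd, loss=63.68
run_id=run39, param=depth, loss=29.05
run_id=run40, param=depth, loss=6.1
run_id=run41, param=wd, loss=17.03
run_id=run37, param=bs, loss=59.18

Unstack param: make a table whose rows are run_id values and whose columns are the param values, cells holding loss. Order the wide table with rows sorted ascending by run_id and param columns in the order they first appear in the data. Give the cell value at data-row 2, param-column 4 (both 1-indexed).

With rows sorted ascending by run_id, row 2 is run_id=run38. param columns in first-appearance order: bs, depth, width, wd; column 4 is wd.
Long rows with run_id=run38, param=wd: loss = 72.6.

72.6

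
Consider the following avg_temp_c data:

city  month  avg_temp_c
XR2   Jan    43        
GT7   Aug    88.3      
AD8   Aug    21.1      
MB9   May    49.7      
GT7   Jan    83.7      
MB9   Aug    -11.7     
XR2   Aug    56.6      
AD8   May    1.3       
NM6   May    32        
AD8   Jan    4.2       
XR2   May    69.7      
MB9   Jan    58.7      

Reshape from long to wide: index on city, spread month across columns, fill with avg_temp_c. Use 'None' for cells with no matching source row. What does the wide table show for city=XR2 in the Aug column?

56.6

The long row with city=XR2, month=Aug has avg_temp_c=56.6.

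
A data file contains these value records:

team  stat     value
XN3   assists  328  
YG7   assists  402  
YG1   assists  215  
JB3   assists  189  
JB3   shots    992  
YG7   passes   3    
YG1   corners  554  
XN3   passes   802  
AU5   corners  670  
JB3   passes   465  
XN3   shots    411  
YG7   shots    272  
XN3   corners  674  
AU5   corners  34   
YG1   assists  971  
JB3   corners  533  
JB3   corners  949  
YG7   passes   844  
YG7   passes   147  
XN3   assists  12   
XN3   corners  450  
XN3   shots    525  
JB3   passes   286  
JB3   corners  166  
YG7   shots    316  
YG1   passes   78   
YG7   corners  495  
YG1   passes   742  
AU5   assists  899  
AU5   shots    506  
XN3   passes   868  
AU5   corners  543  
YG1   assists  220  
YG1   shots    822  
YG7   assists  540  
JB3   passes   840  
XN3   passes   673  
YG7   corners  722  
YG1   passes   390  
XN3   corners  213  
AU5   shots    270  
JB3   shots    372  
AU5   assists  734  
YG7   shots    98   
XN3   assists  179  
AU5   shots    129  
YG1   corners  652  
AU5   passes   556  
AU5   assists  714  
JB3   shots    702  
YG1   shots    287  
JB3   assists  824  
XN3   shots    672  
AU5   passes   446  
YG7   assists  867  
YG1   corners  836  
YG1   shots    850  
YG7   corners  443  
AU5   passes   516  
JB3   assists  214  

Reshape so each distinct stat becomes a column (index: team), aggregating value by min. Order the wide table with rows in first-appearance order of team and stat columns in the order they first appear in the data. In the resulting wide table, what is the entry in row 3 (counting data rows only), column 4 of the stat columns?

554

With rows in first-appearance order of team, row 3 is team=YG1. stat columns in first-appearance order: assists, shots, passes, corners; column 4 is corners.
Long rows with team=YG1, stat=corners: min(554, 652, 836) = 554.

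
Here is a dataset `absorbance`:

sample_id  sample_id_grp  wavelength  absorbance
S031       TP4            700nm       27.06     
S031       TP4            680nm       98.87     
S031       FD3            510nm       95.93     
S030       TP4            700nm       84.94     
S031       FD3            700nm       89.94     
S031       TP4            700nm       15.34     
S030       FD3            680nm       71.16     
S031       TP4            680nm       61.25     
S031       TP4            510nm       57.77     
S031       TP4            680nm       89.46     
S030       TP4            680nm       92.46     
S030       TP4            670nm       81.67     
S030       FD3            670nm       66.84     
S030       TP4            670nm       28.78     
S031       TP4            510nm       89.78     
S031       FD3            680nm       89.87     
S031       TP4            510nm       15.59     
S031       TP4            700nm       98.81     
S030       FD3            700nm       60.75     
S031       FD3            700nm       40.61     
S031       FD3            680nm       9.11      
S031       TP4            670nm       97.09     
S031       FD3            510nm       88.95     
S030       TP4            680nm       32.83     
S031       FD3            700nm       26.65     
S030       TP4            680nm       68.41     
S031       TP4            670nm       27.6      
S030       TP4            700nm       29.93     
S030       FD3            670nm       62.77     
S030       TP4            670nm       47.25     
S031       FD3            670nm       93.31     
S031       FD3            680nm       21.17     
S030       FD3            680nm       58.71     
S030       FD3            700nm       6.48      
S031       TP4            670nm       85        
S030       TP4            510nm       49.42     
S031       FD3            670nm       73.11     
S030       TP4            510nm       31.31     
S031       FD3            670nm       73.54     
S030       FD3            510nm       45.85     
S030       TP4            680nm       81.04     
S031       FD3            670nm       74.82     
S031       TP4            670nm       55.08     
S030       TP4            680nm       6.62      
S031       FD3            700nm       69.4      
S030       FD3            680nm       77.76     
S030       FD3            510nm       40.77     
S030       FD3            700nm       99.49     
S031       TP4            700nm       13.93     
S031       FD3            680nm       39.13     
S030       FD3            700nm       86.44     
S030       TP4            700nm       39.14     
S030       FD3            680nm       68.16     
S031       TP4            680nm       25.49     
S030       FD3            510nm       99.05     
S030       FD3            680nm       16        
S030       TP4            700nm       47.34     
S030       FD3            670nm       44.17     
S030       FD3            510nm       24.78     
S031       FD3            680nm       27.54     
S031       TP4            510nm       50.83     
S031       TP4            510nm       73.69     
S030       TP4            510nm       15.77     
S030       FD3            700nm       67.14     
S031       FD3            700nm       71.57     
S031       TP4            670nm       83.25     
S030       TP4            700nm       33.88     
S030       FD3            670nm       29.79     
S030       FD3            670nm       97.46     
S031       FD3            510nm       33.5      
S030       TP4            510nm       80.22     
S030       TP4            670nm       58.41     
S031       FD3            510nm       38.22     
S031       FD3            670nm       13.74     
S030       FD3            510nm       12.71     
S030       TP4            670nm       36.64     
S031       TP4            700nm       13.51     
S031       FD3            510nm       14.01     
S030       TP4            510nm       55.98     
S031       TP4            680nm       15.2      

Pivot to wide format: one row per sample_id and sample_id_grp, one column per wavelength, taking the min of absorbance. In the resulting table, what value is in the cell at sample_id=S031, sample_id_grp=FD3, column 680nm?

9.11

Rows with sample_id=S031, sample_id_grp=FD3 and wavelength=680nm: absorbance values are 89.87, 9.11, 21.17, 39.13, 27.54.
min(89.87, 9.11, 21.17, 39.13, 27.54) = 9.11.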